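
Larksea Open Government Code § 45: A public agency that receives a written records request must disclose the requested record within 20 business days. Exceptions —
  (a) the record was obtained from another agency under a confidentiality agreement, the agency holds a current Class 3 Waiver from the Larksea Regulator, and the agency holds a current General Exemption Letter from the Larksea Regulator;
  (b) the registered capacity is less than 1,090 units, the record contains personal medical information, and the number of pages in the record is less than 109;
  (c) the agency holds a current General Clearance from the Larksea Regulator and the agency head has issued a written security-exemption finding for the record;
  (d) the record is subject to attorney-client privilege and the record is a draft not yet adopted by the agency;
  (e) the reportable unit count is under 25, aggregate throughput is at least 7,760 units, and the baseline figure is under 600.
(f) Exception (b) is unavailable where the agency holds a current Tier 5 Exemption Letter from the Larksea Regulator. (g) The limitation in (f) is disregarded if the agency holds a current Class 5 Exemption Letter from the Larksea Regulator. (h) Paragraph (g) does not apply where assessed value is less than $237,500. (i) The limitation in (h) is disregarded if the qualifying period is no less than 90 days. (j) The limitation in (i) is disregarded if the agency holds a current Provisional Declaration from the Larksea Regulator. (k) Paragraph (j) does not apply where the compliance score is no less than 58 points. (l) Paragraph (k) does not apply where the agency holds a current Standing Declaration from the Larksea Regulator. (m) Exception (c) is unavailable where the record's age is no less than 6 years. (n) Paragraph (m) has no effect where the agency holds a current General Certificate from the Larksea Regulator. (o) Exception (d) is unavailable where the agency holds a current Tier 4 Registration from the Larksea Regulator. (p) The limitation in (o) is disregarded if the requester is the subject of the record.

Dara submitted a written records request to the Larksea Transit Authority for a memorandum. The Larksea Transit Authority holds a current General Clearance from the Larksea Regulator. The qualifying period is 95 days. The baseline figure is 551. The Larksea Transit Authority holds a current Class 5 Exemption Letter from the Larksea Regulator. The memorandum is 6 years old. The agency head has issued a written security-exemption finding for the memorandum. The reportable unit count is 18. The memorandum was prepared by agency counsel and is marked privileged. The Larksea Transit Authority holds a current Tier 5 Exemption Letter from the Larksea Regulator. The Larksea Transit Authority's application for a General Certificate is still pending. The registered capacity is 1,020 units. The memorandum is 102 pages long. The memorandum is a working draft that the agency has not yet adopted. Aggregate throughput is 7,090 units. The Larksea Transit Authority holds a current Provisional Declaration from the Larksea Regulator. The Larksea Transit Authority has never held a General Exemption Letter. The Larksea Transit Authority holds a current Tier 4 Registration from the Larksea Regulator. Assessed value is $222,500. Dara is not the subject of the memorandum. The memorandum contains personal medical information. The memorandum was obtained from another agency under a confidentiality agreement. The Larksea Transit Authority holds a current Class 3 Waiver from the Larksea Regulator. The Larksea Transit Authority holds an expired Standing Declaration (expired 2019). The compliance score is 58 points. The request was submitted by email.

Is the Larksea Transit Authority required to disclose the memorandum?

No — exception (b) applies; the Larksea Transit Authority is not required to disclose the memorandum.

Exception (a) fails — there is no General Exemption Letter in force.
All of (b)'s requirements are met (the registered capacity is 1,020 units, less than the 1,090 units limit; the memorandum contains personal medical information; the number of pages in the record is 102, less than the 109 limit). As to paragraphs (f)–(l): (f) applies (a current Tier 5 Exemption Letter is held), but yields to (g): (g) operates — a current Class 5 Exemption Letter is held. (h) is triggered (assessed value is $222,500, less than the $237,500 limit), but is set aside by (i): (i) is triggered — the qualifying period is 95 days, meeting the 90 days threshold. (j) is engaged (a current Provisional Declaration is held), but is overridden by (k): (k) is triggered — the compliance score is 58 points, meeting the 58 points threshold. (l), which would lift (k), is inapplicable — no current Standing Declaration is held. Exception (b) stands.
Exception (c) is satisfied on its face — a current General Clearance is held; a written security-exemption finding has been issued. But applying paragraphs (m)–(n): (m) operates against (c): the record's age is 6 years, meeting the 6 years threshold. (n) is not triggered (there is no General Certificate in force), so (m) stands. So (c) is unavailable.
All of (d)'s requirements are met (the memorandum is privileged; the memorandum is an unadopted draft). However, paragraphs (o)–(p) must be considered: (o) operates against (d): a current Tier 4 Registration is held. (p) is not triggered (Dara is not the subject of the memorandum), so (o) stands. So (d) is unavailable.
Exception (e) requires that aggregate throughput is at least 7,760 units; but aggregate throughput is 7,090 units, short of 7,760 units, so (e) is unavailable.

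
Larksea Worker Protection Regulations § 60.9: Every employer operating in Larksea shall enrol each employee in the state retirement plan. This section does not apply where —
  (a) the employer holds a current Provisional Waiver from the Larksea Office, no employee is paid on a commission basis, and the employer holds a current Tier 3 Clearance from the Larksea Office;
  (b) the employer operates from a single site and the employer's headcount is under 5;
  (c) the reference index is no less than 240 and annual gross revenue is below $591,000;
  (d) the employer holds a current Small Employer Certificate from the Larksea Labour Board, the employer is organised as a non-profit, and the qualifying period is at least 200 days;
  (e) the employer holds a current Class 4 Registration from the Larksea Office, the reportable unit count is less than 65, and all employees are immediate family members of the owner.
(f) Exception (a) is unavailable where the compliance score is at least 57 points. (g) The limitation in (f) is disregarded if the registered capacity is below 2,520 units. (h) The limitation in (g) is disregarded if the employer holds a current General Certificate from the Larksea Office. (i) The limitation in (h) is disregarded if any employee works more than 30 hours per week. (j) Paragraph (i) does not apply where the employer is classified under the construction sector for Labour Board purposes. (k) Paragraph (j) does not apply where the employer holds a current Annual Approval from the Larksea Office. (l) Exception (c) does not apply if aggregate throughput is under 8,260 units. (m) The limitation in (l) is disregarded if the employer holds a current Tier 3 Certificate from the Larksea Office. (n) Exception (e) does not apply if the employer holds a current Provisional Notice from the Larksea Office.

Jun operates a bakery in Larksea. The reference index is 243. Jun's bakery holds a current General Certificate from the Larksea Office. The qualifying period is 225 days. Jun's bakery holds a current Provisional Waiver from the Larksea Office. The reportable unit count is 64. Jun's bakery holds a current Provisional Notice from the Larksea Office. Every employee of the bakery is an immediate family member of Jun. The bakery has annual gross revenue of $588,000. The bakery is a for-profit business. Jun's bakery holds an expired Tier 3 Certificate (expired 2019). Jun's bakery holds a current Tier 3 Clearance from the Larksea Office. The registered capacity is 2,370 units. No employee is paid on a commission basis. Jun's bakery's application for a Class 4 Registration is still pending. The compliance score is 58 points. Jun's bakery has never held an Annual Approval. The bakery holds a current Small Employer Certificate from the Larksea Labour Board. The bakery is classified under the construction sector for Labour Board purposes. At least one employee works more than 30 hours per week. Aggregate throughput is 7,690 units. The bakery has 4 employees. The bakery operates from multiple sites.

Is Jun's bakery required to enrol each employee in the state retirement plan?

Exception (a): a current Provisional Waiver is held; no employee is paid on commission; a current Tier 3 Clearance is held — every condition holds. But applying paragraphs (f)–(k): (f) operates against (a): the compliance score is 58 points, meeting the 57 points threshold. (g) operates (the registered capacity is 2,370 units, below the 2,520 units limit), but is itself disapplied by (h): (h) operates against (g): a current General Certificate is held. (i) operates (at least one employee exceeds 30 hours/week), but yields to (j): (j) operates against (i): the bakery is classified under the construction sector. (k) is not triggered (no current Annual Approval is held), so (j) stands. Exception (a) does not apply.
Exception (b) fails — the employer operates from multiple sites.
Exception (c): the reference index is 243, meeting the 240 threshold; annual gross revenue is $588,000, below the $591,000 limit — every condition holds. But: (l) operates — aggregate throughput is 7,690 units, under the 8,260 units limit. (m), which would lift (l), is not engaged — there is no Tier 3 Certificate in force. Exception (c) does not apply.
Exception (d) fails — the employer is for-profit.
Exception (e) requires that the employer holds a current Class 4 Registration from the Larksea Office; but no current Class 4 Registration is held, so (e) is unavailable.
Every exception is unavailable, so the rule governs.

Yes — Jun's bakery must enrol each employee in the state retirement plan.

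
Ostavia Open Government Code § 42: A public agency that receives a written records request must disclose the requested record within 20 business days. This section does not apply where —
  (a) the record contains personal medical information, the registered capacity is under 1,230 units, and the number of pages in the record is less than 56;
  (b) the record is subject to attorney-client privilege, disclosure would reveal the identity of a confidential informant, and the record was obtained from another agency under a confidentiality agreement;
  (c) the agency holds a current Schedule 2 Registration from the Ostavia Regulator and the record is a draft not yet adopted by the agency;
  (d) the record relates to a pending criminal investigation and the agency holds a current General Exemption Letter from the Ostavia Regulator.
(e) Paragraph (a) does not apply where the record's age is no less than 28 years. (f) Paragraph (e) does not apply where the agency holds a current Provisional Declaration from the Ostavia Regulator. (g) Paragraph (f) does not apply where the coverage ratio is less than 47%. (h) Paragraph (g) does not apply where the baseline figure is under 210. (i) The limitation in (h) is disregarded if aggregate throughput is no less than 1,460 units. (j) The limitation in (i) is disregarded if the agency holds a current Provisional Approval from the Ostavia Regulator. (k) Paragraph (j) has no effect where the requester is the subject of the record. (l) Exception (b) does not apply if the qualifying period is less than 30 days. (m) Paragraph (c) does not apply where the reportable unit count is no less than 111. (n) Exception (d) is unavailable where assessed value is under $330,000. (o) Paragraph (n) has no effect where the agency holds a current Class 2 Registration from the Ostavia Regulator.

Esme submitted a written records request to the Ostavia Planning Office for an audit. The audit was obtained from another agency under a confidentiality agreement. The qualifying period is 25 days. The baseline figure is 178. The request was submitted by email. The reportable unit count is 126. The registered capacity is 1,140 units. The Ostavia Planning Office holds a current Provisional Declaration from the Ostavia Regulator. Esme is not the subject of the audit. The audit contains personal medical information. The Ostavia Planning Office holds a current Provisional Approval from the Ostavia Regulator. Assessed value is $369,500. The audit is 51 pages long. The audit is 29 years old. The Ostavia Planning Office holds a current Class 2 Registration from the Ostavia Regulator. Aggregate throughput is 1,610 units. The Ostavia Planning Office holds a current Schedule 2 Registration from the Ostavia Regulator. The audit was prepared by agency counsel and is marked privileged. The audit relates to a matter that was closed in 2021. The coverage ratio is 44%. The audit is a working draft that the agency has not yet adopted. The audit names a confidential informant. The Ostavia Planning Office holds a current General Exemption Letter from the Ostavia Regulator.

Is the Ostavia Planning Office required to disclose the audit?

No — exception (a) applies; the Ostavia Planning Office is not required to disclose the audit.

Exception (a) is satisfied on its face — the audit contains personal medical information; the registered capacity is 1,140 units, under the 1,230 units limit; the number of pages in the record is 51, less than the 56 limit. Under paragraphs (e)–(k): (e) would limit (a) — the record's age is 29 years, meeting the 28 years threshold — but (f) sets (e) aside: (f) operates against (e): a current Provisional Declaration is held. (g) would limit (f) — the coverage ratio is 44%, less than the 47% limit — but (h) sets (g) aside: (h) operates against (g): the baseline figure is 178, under the 210 limit. (i) would limit (h) — aggregate throughput is 1,610 units, meeting the 1,460 units threshold — but (j) sets (i) aside: (j) operates against (i): a current Provisional Approval is held. (k) is not triggered (Esme is not the subject of the audit), so (j) stands. (a) remains available.
Exception (b) is satisfied on its face — the audit is privileged; the audit names a confidential informant; the audit was obtained under a confidentiality agreement. But applying paragraph (l): (l) is engaged — the qualifying period is 25 days, less than the 30 days limit. Exception (b) does not apply.
Exception (c): a current Schedule 2 Registration is held; the audit is an unadopted draft — every condition holds. But applying paragraph (m): (m) operates against (c): the reportable unit count is 126, meeting the 111 threshold. (c) is therefore removed.
Exception (d) requires that the record relates to a pending criminal investigation; but the audit relates to a closed matter, so (d) is unavailable.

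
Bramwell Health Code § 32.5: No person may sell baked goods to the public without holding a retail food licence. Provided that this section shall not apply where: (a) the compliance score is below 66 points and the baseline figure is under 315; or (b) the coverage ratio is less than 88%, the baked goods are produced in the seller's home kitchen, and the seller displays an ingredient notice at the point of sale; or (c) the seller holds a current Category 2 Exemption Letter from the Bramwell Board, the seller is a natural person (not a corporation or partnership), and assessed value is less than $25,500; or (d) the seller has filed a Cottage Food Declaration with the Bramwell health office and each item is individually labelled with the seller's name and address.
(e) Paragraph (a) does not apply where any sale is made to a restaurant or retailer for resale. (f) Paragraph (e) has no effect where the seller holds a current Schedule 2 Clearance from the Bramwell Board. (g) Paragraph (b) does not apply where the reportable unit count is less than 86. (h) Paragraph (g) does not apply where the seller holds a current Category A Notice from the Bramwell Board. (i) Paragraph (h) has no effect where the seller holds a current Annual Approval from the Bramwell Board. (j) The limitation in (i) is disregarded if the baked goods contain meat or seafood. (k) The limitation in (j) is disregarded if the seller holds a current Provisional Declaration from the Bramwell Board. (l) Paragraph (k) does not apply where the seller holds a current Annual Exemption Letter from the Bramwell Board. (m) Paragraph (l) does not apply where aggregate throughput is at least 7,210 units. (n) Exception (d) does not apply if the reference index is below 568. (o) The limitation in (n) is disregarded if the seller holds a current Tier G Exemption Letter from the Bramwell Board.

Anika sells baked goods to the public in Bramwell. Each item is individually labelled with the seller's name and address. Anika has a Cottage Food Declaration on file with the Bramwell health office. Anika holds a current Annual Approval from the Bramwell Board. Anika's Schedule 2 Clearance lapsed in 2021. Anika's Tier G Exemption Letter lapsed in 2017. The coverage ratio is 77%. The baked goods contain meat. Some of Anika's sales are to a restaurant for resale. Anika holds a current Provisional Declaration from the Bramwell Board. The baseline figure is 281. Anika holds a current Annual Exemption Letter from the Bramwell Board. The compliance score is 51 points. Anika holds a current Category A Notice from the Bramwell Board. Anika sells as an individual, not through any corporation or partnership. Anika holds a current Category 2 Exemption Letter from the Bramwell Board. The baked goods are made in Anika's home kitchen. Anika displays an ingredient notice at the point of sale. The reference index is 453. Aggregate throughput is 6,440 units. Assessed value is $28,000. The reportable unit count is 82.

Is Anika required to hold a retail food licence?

No — exception (b) applies; Anika is not required to hold a retail food licence.

Exception (a): the compliance score is 51 points, below the 66 points limit; the baseline figure is 281, under the 315 limit — every condition holds. But: (e) operates — some sales are to a restaurant for resale. (f) is inapplicable (no current Schedule 2 Clearance is held), so (e) stands. Exception (a) does not apply.
Exception (b): the coverage ratio is 77%, less than the 88% limit; the baked goods are home-kitchen produced; an ingredient notice is displayed — every condition holds. Under paragraphs (g)–(m): (g) is triggered (the reportable unit count is 82, less than the 86 limit), but is overridden by (h): (h) operates against (g): a current Category A Notice is held. (i) would limit (h) — a current Annual Approval is held — but (j) sets (i) aside: (j) is engaged — the baked goods contain meat. (k) would limit (j) — a current Provisional Declaration is held — but (l) sets (k) aside: (l) operates against (k): a current Annual Exemption Letter is held. (m) is not triggered (aggregate throughput is 6,440 units, short of 7,210 units), so (l) stands. (b) remains available.
Exception (c) requires that assessed value is less than $25,500; but assessed value is $28,000, not less than $25,500, so (c) is unavailable.
Exception (d): a Cottage Food Declaration is on file; items are individually labelled — every condition holds. But applying paragraphs (n)–(o): (n) operates — the reference index is 453, below the 568 limit. (o) is inapplicable (no current Tier G Exemption Letter is held), so (n) stands. Exception (d) does not apply.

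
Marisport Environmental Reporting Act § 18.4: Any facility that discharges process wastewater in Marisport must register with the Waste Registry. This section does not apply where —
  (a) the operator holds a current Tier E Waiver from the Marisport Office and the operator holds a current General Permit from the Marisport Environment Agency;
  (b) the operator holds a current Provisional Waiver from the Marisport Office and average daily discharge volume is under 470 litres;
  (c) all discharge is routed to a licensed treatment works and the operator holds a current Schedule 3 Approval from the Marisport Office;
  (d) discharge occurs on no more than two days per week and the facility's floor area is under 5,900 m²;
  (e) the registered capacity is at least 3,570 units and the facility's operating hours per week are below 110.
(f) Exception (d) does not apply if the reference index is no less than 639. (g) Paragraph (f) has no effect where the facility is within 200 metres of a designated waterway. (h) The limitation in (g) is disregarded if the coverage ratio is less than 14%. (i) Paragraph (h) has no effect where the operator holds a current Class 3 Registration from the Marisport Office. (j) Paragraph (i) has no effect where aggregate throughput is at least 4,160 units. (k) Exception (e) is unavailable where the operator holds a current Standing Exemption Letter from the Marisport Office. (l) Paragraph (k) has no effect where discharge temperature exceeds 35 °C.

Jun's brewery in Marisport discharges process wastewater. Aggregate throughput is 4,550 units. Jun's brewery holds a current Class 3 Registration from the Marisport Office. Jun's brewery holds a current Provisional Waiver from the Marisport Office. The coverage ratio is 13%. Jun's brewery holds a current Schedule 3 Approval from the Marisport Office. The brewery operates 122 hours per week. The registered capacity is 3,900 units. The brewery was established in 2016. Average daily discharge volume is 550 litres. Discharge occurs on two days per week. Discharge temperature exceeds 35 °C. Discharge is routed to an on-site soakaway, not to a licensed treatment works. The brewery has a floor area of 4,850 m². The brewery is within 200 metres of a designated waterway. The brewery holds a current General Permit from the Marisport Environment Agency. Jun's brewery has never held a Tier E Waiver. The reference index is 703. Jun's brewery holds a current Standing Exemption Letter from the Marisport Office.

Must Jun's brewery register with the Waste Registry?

Exception (a) does not apply: there is no Tier E Waiver in force.
Exception (b) requires that average daily discharge volume is under 470 litres; but average daily discharge volume is 550 litres, not under 470 litres, so (b) is unavailable.
Exception (c) requires that all discharge is routed to a licensed treatment works; but discharge is not routed to a licensed treatment works, so (c) is unavailable.
Exception (d)'s conditions are all satisfied: discharge occurs on no more than two days per week; the facility's floor area is 4,850 m², under the 5,900 m² limit. However, paragraphs (f)–(j) must be considered: (f) operates against (d): the reference index is 703, meeting the 639 threshold. (g) would limit (f) — the brewery is within 200 m of a designated waterway — but (h) sets (g) aside: (h) is engaged — the coverage ratio is 13%, less than the 14% limit. (i) is triggered (a current Class 3 Registration is held), but yields to (j): (j) operates against (i): aggregate throughput is 4,550 units, meeting the 4,160 units threshold. So (d) is unavailable.
Exception (e) requires that the facility's operating hours per week are below 110; but the facility's operating hours per week are 122, not below 110, so (e) is unavailable.
None of the exceptions is available; § 18.4 applies in full.

Yes — Jun's brewery must register with the Waste Registry.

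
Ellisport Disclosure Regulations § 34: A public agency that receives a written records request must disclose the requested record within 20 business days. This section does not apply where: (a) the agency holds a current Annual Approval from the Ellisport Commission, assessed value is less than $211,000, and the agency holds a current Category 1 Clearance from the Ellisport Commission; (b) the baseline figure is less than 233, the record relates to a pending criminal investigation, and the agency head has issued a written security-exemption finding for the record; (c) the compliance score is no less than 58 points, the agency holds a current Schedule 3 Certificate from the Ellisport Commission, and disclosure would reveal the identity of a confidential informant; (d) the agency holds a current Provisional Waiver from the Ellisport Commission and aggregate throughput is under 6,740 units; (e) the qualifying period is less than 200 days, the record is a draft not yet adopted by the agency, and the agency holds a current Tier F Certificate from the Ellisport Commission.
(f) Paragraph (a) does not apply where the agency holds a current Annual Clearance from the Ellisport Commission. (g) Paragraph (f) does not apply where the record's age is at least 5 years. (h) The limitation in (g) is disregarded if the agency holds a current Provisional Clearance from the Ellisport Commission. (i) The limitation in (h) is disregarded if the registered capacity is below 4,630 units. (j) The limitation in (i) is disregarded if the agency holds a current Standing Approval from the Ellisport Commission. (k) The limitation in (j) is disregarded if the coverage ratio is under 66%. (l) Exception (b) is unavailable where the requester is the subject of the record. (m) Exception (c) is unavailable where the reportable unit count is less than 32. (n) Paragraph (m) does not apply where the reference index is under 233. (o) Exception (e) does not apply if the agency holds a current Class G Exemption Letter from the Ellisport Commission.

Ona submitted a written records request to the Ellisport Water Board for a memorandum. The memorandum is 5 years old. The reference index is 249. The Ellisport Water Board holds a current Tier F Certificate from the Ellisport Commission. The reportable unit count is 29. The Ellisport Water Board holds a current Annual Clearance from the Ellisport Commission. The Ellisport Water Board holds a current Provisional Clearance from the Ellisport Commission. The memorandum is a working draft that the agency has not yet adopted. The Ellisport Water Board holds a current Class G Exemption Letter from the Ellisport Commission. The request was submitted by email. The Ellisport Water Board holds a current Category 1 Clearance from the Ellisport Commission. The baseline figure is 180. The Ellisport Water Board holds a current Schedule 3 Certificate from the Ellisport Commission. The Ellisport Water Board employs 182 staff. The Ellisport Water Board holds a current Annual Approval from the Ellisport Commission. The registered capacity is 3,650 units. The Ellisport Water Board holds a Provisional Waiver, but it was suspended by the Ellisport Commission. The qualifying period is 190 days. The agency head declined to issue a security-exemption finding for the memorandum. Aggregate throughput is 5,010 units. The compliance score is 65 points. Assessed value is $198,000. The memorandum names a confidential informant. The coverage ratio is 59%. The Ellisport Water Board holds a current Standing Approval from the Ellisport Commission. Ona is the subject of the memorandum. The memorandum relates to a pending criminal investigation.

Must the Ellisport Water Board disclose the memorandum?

Exception (a): a current Annual Approval is held; assessed value is $198,000, less than the $211,000 limit; a current Category 1 Clearance is held — every condition holds. Under paragraphs (f)–(k): (f) would limit (a) — a current Annual Clearance is held — but (g) sets (f) aside: (g) is triggered — the record's age is 5 years, meeting the 5 years threshold. (h) would limit (g) — a current Provisional Clearance is held — but (i) sets (h) aside: (i) operates against (h): the registered capacity is 3,650 units, below the 4,630 units limit. (j) applies (a current Standing Approval is held), but is overridden by (k): (k) operates against (j): the coverage ratio is 59%, under the 66% limit. Exception (a) stands.
Exception (b) fails — the agency head declined to issue a security-exemption finding.
Exception (c)'s conditions are all satisfied: the compliance score is 65 points, meeting the 58 points threshold; a current Schedule 3 Certificate is held; the memorandum names a confidential informant. However, paragraphs (m)–(n) must be considered: (m) operates against (c): the reportable unit count is 29, less than the 32 limit. (n) does not operate here (the reference index is 249, not under 233), so (m) stands. (c) is therefore removed.
Exception (d) fails — the Provisional Waiver is not current.
All of (e)'s requirements are met (the qualifying period is 190 days, less than the 200 days limit; the memorandum is an unadopted draft; a current Tier F Certificate is held). However, paragraph (o) must be considered: (o) is engaged — a current Class G Exemption Letter is held. (e) is therefore removed.

No — exception (a) applies; the Ellisport Water Board is not required to disclose the memorandum.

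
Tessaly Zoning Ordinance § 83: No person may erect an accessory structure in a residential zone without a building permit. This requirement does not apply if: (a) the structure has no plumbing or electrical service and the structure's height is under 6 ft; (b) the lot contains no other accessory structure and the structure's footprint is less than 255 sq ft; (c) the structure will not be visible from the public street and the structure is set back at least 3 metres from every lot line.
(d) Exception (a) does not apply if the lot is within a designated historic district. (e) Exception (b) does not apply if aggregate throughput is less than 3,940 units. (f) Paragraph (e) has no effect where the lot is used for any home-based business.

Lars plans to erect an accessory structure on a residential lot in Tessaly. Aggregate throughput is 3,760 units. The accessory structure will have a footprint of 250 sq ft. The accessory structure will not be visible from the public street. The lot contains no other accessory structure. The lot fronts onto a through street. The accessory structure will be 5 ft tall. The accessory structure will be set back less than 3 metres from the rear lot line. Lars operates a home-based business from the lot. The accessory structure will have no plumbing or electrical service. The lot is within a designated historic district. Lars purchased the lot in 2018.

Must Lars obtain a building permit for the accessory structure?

No — exception (b) applies; Lars does not need a building permit.

Exception (a) is satisfied on its face — there is no plumbing or electrical service; the structure's height is 5 ft, under the 6 ft limit. However, paragraph (d) must be considered: (d) operates against (a): the lot is in a historic district. So (a) is unavailable.
Exception (b)'s conditions are all satisfied: the lot has no other accessory structure; the structure's footprint is 250 sq ft, less than the 255 sq ft limit. Applying paragraphs (e)–(f): (e) would limit (b) — aggregate throughput is 3,760 units, less than the 3,940 units limit — but (f) sets (e) aside: (f) operates against (e): a home-based business operates on the lot. So (b) applies.
Exception (c) fails — the rear setback is under 3 m.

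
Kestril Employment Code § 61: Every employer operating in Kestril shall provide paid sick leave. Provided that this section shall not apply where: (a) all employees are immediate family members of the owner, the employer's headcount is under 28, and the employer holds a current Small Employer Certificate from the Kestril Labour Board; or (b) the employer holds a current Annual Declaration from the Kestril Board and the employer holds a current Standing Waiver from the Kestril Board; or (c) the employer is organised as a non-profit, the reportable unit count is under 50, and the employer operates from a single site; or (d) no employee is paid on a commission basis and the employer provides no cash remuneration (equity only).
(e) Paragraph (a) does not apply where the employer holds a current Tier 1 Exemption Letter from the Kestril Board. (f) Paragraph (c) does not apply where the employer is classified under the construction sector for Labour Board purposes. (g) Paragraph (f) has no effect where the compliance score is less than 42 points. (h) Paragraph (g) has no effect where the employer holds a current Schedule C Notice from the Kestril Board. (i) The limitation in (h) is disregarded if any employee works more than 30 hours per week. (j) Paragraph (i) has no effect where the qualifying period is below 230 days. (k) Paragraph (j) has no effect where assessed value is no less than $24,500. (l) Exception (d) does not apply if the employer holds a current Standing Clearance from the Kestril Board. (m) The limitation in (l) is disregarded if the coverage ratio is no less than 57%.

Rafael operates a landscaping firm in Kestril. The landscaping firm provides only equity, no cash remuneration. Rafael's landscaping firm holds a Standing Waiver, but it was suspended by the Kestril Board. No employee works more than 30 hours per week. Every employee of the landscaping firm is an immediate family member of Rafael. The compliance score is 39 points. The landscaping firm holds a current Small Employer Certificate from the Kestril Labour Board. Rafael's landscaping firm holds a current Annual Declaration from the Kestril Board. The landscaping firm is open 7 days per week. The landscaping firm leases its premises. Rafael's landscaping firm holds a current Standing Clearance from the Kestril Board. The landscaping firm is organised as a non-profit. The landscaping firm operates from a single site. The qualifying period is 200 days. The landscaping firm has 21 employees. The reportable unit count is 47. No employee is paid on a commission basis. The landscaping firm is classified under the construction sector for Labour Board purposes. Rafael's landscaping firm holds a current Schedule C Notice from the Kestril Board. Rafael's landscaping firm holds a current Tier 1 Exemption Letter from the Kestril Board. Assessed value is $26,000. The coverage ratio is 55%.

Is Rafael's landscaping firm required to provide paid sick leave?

Yes — Rafael's landscaping firm must provide paid sick leave.

Exception (a) is satisfied on its face — every employee is an immediate family member; the employer's headcount is 21, under the 28 limit; a current Small Employer Certificate is held. However, paragraph (e) must be considered: (e) operates against (a): a current Tier 1 Exemption Letter is held. Exception (a) does not apply.
Exception (b) fails — there is no Standing Waiver in force.
Exception (c): the employer is a non-profit; the reportable unit count is 47, under the 50 limit; the employer operates from a single site — every condition holds. Turning to paragraphs (f)–(k): (f) is engaged — the landscaping firm is classified under the construction sector. (g) would limit (f) — the compliance score is 39 points, less than the 42 points limit — but (h) sets (g) aside: (h) operates against (g): a current Schedule C Notice is held. (i), which would lift (h), does not operate here — no employee exceeds 30 hours/week. So (c) is unavailable.
Exception (d): no employee is paid on commission; remuneration is equity-only — every condition holds. But: (l) is triggered — a current Standing Clearance is held. (m), which would lift (l), does not operate here — the coverage ratio is 55%, short of 57%. So (d) is unavailable.
No exception applies. The general rule governs.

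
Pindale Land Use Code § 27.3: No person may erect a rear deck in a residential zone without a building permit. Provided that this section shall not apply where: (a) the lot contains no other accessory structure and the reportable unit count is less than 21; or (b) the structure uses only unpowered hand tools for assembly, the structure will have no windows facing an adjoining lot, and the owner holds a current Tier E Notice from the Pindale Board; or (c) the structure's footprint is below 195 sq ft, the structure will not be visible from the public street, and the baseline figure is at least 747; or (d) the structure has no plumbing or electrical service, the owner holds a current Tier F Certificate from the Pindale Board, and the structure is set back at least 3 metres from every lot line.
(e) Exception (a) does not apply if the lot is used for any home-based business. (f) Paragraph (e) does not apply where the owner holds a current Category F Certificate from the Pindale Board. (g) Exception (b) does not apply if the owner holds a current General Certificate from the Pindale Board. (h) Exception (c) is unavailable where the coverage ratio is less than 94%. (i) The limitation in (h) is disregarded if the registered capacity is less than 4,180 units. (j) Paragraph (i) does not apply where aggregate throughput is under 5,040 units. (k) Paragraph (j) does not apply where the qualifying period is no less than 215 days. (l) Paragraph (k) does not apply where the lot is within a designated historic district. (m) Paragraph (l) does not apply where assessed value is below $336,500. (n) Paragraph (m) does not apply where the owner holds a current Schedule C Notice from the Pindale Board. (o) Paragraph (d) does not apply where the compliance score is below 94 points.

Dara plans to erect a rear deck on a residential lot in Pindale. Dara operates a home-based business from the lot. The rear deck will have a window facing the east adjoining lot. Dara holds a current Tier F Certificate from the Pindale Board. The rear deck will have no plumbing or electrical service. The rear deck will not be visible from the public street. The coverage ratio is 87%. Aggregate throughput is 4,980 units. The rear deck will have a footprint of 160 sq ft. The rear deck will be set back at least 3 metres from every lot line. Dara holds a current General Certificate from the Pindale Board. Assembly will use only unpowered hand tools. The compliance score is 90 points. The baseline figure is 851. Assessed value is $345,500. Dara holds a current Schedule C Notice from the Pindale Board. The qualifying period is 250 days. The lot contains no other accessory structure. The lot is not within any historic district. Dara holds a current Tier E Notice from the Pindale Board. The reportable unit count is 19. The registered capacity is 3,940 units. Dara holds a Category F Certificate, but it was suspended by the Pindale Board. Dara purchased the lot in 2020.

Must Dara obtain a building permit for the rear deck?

No — exception (c) applies; Dara does not need a building permit.

Exception (a)'s conditions are all satisfied: the lot has no other accessory structure; the reportable unit count is 19, less than the 21 limit. But applying paragraphs (e)–(f): (e) applies — a home-based business operates on the lot. (f) is not triggered (no current Category F Certificate is held), so (e) stands. (a) is therefore removed.
Exception (b) requires that the structure will have no windows facing an adjoining lot; but a window faces an adjoining lot, so (b) is unavailable.
Exception (c): the structure's footprint is 160 sq ft, below the 195 sq ft limit; the structure will not be visible from the street; the baseline figure is 851, meeting the 747 threshold — every condition holds. Applying paragraphs (h)–(n): (h) would limit (c) — the coverage ratio is 87%, less than the 94% limit — but (i) sets (h) aside: (i) applies — the registered capacity is 3,940 units, less than the 4,180 units limit. (j) would limit (i) — aggregate throughput is 4,980 units, under the 5,040 units limit — but (k) sets (j) aside: (k) operates against (j): the qualifying period is 250 days, meeting the 215 days threshold. (l) is not engaged (the lot is not in a historic district), so (k) stands. So (c) applies.
All of (d)'s requirements are met (there is no plumbing or electrical service; a current Tier F Certificate is held; the setback is at least 3 m on every side). However, paragraph (o) must be considered: (o) applies — the compliance score is 90 points, below the 94 points limit. So (d) is unavailable.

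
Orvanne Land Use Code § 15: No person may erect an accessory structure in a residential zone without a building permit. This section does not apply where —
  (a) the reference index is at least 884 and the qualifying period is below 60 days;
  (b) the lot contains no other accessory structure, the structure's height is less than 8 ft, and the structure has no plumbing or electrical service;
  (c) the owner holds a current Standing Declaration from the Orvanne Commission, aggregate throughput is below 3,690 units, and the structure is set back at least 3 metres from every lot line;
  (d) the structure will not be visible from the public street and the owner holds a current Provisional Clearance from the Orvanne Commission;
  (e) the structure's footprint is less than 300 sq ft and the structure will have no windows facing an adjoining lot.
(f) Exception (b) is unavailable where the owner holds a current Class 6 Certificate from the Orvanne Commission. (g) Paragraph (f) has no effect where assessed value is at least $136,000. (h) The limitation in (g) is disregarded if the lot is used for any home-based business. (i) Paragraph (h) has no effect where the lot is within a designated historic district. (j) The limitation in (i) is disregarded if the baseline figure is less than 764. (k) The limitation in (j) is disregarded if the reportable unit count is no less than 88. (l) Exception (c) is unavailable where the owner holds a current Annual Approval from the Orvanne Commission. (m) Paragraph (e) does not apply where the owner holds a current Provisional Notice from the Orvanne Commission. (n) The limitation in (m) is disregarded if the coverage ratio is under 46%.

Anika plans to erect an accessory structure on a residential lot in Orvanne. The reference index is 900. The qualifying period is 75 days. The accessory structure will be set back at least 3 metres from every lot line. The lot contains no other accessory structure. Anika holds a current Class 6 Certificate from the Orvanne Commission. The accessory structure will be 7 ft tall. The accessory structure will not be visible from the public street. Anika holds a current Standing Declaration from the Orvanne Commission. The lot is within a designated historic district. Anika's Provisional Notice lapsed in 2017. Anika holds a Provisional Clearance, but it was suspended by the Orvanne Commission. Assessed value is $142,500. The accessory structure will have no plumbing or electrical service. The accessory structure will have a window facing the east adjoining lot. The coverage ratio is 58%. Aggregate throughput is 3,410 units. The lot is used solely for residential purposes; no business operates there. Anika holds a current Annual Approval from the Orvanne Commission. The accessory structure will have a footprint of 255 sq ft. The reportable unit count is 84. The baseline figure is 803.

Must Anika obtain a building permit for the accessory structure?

Exception (a) does not apply: the qualifying period is 75 days, not below 60 days.
All of (b)'s requirements are met (the lot has no other accessory structure; the structure's height is 7 ft, less than the 8 ft limit; there is no plumbing or electrical service). Under paragraphs (f)–(k): (f) would limit (b) — a current Class 6 Certificate is held — but (g) sets (f) aside: (g) is engaged — assessed value is $142,500, meeting the $136,000 threshold. (h), which would lift (g), is not triggered — the lot is solely residential. So (b) applies.
All of (c)'s requirements are met (a current Standing Declaration is held; aggregate throughput is 3,410 units, below the 3,690 units limit; the setback is at least 3 m on every side). However, paragraph (l) must be considered: (l) applies — a current Annual Approval is held. Exception (c) does not apply.
Exception (d) does not apply: the Provisional Clearance is not current.
Exception (e) fails — a window faces an adjoining lot.

No — exception (b) applies; Anika does not need a building permit.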